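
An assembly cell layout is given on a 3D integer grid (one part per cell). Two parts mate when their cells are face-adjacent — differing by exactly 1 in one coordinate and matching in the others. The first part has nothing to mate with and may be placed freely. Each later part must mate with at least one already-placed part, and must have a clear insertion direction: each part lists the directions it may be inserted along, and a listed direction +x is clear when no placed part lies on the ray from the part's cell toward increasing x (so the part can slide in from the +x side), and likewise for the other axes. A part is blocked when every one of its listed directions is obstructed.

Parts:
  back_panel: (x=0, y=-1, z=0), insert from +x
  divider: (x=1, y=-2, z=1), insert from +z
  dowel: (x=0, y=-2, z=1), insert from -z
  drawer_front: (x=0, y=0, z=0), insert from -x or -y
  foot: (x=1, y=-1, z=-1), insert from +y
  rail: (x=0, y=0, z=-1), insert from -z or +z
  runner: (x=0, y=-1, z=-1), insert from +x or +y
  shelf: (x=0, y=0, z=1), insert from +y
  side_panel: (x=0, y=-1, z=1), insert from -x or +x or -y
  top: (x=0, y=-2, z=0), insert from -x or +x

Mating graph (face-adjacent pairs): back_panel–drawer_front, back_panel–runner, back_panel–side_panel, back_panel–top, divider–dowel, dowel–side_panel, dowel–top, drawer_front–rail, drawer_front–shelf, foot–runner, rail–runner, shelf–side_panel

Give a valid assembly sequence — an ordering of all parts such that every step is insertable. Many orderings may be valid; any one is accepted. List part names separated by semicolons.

shelf; drawer_front; side_panel; dowel; top; divider; back_panel; rail; runner; foot

1. shelf@(0, 0, 1) [+y clear] — {shelf}
2. drawer_front@(0, 0, 0) [-x clear] — {drawer_front, shelf}
3. side_panel@(0, -1, 1) [-x clear] — {drawer_front, shelf, side_panel}
4. dowel@(0, -2, 1) [-z clear] — {dowel, drawer_front, shelf, side_panel}
5. top@(0, -2, 0) [-x clear] — {dowel, drawer_front, shelf, side_panel, top}
6. divider@(1, -2, 1) [+z clear] — {divider, dowel, drawer_front, shelf, side_panel, top}
7. back_panel@(0, -1, 0) [+x clear] — {back_panel, divider, dowel, drawer_front, shelf, side_panel, top}
8. rail@(0, 0, -1) [-z clear] — {back_panel, divider, dowel, drawer_front, rail, shelf, side_panel, top}
9. runner@(0, -1, -1) [+x clear] — {back_panel, divider, dowel, drawer_front, rail, runner, shelf, side_panel, top}
10. foot@(1, -1, -1) [+y clear] — {back_panel, divider, dowel, drawer_front, foot, rail, runner, shelf, side_panel, top}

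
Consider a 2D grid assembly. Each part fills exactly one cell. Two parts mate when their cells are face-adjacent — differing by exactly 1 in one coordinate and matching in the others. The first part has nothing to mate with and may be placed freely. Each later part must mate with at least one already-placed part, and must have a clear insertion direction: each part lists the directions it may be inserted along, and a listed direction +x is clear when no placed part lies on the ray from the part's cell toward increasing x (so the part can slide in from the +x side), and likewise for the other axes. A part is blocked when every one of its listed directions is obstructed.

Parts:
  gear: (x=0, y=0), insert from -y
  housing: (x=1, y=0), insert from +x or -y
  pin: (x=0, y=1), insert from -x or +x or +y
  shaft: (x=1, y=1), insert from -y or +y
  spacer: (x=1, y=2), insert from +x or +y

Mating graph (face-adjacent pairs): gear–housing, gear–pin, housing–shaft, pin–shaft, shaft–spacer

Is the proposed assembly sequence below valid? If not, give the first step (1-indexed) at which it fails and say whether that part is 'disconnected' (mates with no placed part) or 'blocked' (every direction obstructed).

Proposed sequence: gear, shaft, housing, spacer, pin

1. gear@(0, 0) [-y clear] — {gear}
2. shaft@(1, 1) — no placed neighbour ⇒ disconnected

Invalid at step 2 (disconnected)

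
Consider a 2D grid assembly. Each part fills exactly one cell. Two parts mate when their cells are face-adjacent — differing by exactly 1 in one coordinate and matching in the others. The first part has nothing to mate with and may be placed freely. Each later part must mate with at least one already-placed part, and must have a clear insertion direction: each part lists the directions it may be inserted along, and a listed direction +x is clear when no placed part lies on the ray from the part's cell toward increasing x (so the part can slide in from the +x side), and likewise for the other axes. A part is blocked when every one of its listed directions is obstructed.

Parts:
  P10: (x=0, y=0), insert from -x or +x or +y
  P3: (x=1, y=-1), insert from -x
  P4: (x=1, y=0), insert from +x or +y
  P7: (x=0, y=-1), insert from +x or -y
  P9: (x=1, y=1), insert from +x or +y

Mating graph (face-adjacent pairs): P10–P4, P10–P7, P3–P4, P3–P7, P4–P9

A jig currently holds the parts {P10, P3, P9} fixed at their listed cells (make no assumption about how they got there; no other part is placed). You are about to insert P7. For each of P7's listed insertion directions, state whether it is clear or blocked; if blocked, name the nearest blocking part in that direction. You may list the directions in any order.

+x: nearest on ray is P3@(1, -1) ⇒ blocked
-y: ray from P7(0, -1) has no placed part ⇒ clear

+x: blocked by P3; -y: clear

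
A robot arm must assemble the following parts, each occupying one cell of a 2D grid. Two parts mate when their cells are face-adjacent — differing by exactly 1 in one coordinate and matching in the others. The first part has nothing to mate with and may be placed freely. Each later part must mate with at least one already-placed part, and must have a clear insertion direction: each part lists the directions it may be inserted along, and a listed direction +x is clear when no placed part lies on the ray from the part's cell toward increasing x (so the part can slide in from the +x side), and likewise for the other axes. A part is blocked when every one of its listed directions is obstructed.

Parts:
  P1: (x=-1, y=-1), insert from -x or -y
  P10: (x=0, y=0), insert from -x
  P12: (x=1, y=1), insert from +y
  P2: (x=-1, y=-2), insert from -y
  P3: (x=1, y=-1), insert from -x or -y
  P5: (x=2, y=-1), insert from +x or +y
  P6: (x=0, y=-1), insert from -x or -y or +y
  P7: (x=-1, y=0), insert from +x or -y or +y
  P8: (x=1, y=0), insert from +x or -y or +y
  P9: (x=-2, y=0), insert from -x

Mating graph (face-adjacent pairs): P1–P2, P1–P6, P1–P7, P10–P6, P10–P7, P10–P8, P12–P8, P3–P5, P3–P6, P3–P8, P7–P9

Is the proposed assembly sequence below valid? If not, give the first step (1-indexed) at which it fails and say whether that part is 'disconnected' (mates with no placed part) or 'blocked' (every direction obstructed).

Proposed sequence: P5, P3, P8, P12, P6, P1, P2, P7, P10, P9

Invalid at step 9 (blocked)

1. P5@(2, -1) [+x clear] — {P5}
2. P3@(1, -1) [-x clear] — {P3, P5}
3. P8@(1, 0) [+x clear] — {P3, P5, P8}
4. P12@(1, 1) [+y clear] — {P12, P3, P5, P8}
5. P6@(0, -1) [-x clear] — {P12, P3, P5, P6, P8}
6. P1@(-1, -1) [-x clear] — {P1, P12, P3, P5, P6, P8}
7. P2@(-1, -2) [-y clear] — {P1, P12, P2, P3, P5, P6, P8}
8. P7@(-1, 0) [+y clear] — {P1, P12, P2, P3, P5, P6, P7, P8}
9. P10@(0, 0) — -x all obstructed ⇒ blocked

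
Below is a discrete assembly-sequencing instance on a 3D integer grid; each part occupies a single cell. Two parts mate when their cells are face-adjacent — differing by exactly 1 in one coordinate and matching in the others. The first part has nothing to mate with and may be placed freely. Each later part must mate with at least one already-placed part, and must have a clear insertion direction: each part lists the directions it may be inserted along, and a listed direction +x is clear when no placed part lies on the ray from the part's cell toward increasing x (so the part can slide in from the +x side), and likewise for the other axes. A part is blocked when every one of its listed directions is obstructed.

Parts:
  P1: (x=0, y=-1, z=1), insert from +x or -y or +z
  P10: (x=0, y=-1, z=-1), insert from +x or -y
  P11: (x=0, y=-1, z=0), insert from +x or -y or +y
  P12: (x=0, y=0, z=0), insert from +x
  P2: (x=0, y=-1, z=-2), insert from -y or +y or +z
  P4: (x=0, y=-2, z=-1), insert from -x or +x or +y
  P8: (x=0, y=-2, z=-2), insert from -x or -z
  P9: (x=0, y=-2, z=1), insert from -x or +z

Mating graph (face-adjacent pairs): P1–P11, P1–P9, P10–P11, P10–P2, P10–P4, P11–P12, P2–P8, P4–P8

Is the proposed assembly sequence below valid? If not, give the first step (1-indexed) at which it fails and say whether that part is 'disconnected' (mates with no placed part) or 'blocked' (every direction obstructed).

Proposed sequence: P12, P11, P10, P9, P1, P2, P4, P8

1. P12@(0, 0, 0) [+x clear] — {P12}
2. P11@(0, -1, 0) [+x clear] — {P11, P12}
3. P10@(0, -1, -1) [+x clear] — {P10, P11, P12}
4. P9@(0, -2, 1) — no placed neighbour ⇒ disconnected

Invalid at step 4 (disconnected)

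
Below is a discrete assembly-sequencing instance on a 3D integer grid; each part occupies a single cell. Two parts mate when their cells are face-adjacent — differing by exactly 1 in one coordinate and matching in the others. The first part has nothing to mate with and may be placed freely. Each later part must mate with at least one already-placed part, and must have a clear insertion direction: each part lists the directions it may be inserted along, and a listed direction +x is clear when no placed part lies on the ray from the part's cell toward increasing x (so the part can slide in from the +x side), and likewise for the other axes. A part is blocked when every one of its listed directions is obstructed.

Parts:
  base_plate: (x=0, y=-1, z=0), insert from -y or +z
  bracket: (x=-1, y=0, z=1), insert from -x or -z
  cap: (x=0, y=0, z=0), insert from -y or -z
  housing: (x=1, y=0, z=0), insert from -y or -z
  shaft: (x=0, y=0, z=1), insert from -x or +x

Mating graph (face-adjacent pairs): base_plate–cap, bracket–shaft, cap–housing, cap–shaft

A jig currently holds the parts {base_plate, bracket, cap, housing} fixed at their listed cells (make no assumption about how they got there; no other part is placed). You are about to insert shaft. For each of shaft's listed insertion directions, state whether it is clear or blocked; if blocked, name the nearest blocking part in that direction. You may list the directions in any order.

+x: clear; -x: blocked by bracket

-x: nearest on ray is bracket@(-1, 0, 1) ⇒ blocked
+x: ray from shaft(0, 0, 1) has no placed part ⇒ clear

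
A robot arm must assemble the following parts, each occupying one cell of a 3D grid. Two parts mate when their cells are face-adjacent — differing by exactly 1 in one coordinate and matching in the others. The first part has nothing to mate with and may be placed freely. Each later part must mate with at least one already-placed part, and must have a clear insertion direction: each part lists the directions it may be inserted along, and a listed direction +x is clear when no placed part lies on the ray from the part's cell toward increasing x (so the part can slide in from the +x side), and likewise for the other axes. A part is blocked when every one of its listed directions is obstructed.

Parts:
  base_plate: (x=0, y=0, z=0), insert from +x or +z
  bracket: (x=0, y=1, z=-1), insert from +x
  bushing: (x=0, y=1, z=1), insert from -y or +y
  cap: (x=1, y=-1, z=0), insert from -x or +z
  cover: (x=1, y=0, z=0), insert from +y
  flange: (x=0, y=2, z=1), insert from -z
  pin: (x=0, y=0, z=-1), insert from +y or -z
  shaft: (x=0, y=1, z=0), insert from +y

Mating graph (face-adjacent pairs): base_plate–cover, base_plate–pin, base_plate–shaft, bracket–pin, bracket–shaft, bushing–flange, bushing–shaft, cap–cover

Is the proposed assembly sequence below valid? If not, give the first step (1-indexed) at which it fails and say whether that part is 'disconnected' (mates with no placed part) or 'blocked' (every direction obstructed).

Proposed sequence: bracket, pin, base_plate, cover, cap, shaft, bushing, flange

Valid

1. bracket@(0, 1, -1) [+x clear] — {bracket}
2. pin@(0, 0, -1) [-z clear] — {bracket, pin}
3. base_plate@(0, 0, 0) [+x clear] — {base_plate, bracket, pin}
4. cover@(1, 0, 0) [+y clear] — {base_plate, bracket, cover, pin}
5. cap@(1, -1, 0) [-x clear] — {base_plate, bracket, cap, cover, pin}
6. shaft@(0, 1, 0) [+y clear] — {base_plate, bracket, cap, cover, pin, shaft}
7. bushing@(0, 1, 1) [-y clear] — {base_plate, bracket, bushing, cap, cover, pin, shaft}
8. flange@(0, 2, 1) [-z clear] — {base_plate, bracket, bushing, cap, cover, flange, pin, shaft}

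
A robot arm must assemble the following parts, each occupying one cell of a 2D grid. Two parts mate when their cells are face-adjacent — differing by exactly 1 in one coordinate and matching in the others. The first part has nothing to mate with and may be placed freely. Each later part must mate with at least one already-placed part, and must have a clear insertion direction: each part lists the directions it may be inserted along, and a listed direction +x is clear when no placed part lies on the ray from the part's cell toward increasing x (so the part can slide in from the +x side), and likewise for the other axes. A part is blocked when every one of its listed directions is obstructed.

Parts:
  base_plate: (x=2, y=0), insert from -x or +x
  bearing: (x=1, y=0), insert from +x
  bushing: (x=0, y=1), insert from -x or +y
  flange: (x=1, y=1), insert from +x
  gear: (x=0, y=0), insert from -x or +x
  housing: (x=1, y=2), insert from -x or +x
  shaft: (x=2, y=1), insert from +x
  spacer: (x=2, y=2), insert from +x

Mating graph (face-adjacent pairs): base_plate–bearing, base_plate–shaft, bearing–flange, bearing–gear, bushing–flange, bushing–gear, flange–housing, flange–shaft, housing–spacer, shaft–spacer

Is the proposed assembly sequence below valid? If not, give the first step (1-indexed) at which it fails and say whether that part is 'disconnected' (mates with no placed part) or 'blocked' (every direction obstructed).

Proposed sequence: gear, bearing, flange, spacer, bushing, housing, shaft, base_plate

1. gear@(0, 0) [-x clear] — {gear}
2. bearing@(1, 0) [+x clear] — {bearing, gear}
3. flange@(1, 1) [+x clear] — {bearing, flange, gear}
4. spacer@(2, 2) — no placed neighbour ⇒ disconnected

Invalid at step 4 (disconnected)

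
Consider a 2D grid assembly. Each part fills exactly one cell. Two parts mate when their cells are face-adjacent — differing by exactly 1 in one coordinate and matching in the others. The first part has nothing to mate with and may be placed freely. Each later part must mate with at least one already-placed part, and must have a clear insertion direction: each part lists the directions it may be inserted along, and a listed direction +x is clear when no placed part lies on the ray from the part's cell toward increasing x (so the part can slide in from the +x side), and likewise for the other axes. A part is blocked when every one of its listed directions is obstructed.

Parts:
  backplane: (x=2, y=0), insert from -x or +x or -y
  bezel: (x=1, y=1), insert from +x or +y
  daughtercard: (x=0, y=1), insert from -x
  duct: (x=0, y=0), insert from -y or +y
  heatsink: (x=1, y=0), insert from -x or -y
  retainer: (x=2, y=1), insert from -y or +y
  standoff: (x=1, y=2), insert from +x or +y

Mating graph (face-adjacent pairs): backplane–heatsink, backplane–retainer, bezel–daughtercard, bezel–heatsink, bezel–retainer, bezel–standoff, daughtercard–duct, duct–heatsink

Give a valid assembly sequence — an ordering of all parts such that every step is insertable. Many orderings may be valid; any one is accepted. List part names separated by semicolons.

1. duct@(0, 0) [-y clear] — {duct}
2. heatsink@(1, 0) [-y clear] — {duct, heatsink}
3. bezel@(1, 1) [+x clear] — {bezel, duct, heatsink}
4. backplane@(2, 0) [+x clear] — {backplane, bezel, duct, heatsink}
5. retainer@(2, 1) [+y clear] — {backplane, bezel, duct, heatsink, retainer}
6. standoff@(1, 2) [+x clear] — {backplane, bezel, duct, heatsink, retainer, standoff}
7. daughtercard@(0, 1) [-x clear] — {backplane, bezel, daughtercard, duct, heatsink, retainer, standoff}

duct; heatsink; bezel; backplane; retainer; standoff; daughtercard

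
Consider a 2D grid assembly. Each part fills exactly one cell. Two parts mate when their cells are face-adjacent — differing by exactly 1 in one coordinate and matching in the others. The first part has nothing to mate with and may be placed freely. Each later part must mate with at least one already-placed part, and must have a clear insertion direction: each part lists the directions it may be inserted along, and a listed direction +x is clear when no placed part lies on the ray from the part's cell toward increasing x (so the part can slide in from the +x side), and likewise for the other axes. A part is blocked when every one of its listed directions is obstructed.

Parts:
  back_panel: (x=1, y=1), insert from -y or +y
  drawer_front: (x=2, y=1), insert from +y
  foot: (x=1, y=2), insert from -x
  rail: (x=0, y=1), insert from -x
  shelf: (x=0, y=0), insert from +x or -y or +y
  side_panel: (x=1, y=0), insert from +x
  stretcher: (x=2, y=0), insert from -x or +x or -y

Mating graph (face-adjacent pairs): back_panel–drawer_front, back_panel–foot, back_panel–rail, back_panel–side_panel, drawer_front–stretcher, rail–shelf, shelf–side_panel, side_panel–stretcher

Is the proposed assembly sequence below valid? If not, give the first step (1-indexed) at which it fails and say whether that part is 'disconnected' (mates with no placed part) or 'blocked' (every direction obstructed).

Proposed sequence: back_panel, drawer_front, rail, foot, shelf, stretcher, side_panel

Invalid at step 7 (blocked)

1. back_panel@(1, 1) [-y clear] — {back_panel}
2. drawer_front@(2, 1) [+y clear] — {back_panel, drawer_front}
3. rail@(0, 1) [-x clear] — {back_panel, drawer_front, rail}
4. foot@(1, 2) [-x clear] — {back_panel, drawer_front, foot, rail}
5. shelf@(0, 0) [+x clear] — {back_panel, drawer_front, foot, rail, shelf}
6. stretcher@(2, 0) [+x clear] — {back_panel, drawer_front, foot, rail, shelf, stretcher}
7. side_panel@(1, 0) — +x all obstructed ⇒ blocked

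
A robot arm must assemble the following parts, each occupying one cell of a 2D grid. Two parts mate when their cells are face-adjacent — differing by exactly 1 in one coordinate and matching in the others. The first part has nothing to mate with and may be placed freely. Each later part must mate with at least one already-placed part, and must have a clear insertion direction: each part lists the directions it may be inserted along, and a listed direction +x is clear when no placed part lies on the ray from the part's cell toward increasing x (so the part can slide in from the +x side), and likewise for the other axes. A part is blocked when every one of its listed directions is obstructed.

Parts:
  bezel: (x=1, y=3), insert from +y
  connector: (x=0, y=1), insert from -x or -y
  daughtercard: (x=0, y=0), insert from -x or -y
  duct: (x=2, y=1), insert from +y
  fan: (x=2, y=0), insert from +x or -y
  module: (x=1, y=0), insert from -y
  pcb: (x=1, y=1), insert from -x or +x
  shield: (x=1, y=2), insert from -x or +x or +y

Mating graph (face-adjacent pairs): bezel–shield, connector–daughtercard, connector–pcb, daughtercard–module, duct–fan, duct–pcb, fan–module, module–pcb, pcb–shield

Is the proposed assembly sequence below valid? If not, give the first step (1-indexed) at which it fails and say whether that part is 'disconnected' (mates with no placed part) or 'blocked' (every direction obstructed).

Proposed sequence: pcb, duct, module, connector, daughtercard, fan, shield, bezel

Valid

1. pcb@(1, 1) [-x clear] — {pcb}
2. duct@(2, 1) [+y clear] — {duct, pcb}
3. module@(1, 0) [-y clear] — {duct, module, pcb}
4. connector@(0, 1) [-x clear] — {connector, duct, module, pcb}
5. daughtercard@(0, 0) [-x clear] — {connector, daughtercard, duct, module, pcb}
6. fan@(2, 0) [+x clear] — {connector, daughtercard, duct, fan, module, pcb}
7. shield@(1, 2) [-x clear] — {connector, daughtercard, duct, fan, module, pcb, shield}
8. bezel@(1, 3) [+y clear] — {bezel, connector, daughtercard, duct, fan, module, pcb, shield}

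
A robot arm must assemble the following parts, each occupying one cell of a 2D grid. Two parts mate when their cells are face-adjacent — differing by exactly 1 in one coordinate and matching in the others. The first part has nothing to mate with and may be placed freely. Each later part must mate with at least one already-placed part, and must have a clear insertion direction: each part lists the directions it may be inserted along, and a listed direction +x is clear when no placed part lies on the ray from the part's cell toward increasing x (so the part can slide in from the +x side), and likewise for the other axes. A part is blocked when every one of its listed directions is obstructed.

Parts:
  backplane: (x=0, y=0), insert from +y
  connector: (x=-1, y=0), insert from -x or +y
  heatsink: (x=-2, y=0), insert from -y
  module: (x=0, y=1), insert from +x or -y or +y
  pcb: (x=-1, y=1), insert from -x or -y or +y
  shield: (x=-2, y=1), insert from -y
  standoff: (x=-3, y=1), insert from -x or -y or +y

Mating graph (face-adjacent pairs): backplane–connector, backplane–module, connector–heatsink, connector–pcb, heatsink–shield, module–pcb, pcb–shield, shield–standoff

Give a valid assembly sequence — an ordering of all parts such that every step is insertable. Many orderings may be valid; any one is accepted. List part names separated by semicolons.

1. backplane@(0, 0) [+y clear] — {backplane}
2. connector@(-1, 0) [-x clear] — {backplane, connector}
3. pcb@(-1, 1) [-x clear] — {backplane, connector, pcb}
4. shield@(-2, 1) [-y clear] — {backplane, connector, pcb, shield}
5. heatsink@(-2, 0) [-y clear] — {backplane, connector, heatsink, pcb, shield}
6. module@(0, 1) [+x clear] — {backplane, connector, heatsink, module, pcb, shield}
7. standoff@(-3, 1) [-x clear] — {backplane, connector, heatsink, module, pcb, shield, standoff}

backplane; connector; pcb; shield; heatsink; module; standoff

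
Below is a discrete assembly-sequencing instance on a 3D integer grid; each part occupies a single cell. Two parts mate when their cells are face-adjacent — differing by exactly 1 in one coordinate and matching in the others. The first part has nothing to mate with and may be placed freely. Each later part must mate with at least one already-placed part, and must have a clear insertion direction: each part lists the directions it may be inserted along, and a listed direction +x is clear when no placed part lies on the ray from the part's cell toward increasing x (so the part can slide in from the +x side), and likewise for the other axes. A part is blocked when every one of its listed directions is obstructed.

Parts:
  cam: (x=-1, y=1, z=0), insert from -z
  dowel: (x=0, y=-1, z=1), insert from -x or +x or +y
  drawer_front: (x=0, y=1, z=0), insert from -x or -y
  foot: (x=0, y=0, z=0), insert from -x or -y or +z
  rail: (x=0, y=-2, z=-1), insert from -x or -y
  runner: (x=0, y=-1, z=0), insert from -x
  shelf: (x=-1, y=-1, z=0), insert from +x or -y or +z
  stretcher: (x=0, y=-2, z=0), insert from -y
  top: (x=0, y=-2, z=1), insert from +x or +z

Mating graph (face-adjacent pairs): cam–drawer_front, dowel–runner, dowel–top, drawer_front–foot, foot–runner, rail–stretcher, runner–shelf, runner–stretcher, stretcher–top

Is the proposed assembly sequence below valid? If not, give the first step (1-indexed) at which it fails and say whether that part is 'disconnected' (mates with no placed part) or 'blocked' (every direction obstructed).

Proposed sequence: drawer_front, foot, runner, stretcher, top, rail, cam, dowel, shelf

1. drawer_front@(0, 1, 0) [-x clear] — {drawer_front}
2. foot@(0, 0, 0) [-x clear] — {drawer_front, foot}
3. runner@(0, -1, 0) [-x clear] — {drawer_front, foot, runner}
4. stretcher@(0, -2, 0) [-y clear] — {drawer_front, foot, runner, stretcher}
5. top@(0, -2, 1) [+x clear] — {drawer_front, foot, runner, stretcher, top}
6. rail@(0, -2, -1) [-x clear] — {drawer_front, foot, rail, runner, stretcher, top}
7. cam@(-1, 1, 0) [-z clear] — {cam, drawer_front, foot, rail, runner, stretcher, top}
8. dowel@(0, -1, 1) [-x clear] — {cam, dowel, drawer_front, foot, rail, runner, stretcher, top}
9. shelf@(-1, -1, 0) [-y clear] — {cam, dowel, drawer_front, foot, rail, runner, shelf, stretcher, top}

Valid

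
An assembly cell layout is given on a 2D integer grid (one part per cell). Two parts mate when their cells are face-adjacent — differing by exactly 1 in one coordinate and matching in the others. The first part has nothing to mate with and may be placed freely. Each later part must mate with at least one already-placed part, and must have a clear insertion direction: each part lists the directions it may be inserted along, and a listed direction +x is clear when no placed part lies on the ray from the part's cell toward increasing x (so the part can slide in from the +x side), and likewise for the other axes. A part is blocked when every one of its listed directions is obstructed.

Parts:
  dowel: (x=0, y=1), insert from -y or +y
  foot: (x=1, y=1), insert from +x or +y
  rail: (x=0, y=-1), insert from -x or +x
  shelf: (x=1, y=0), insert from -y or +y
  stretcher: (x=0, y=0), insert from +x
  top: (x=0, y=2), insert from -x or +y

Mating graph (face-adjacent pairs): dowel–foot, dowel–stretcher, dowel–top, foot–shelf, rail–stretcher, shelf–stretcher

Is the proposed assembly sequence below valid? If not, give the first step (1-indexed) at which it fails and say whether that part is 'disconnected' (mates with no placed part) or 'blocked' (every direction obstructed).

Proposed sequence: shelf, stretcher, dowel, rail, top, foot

Invalid at step 2 (blocked)

1. shelf@(1, 0) [-y clear] — {shelf}
2. stretcher@(0, 0) — +x all obstructed ⇒ blocked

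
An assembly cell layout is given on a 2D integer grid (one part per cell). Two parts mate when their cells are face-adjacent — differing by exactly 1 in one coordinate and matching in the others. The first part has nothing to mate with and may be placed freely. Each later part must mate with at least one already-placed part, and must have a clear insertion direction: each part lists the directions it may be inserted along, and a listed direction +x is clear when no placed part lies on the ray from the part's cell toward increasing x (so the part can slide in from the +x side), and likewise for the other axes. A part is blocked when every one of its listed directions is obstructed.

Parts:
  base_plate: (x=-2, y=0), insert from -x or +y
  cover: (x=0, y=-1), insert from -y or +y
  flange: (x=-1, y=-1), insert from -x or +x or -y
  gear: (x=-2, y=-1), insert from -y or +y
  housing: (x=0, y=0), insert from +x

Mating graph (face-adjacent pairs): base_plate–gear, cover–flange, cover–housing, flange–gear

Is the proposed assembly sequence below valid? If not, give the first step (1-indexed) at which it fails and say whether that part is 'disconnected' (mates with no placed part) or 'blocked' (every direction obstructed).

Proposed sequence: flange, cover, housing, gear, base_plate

1. flange@(-1, -1) [-x clear] — {flange}
2. cover@(0, -1) [-y clear] — {cover, flange}
3. housing@(0, 0) [+x clear] — {cover, flange, housing}
4. gear@(-2, -1) [-y clear] — {cover, flange, gear, housing}
5. base_plate@(-2, 0) [-x clear] — {base_plate, cover, flange, gear, housing}

Valid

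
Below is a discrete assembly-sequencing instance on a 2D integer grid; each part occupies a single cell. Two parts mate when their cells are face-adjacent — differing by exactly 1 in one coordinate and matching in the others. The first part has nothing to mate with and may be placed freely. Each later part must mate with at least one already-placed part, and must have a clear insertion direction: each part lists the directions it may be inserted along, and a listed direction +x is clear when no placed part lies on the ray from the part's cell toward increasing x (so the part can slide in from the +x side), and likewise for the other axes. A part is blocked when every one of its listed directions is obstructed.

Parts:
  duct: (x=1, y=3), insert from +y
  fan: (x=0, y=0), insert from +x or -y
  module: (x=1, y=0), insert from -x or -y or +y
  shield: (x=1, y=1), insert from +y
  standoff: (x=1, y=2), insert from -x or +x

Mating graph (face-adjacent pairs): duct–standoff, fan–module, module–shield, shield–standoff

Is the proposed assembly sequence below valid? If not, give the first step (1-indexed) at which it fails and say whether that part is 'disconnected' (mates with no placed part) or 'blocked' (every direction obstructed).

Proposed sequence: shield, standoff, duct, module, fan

1. shield@(1, 1) [+y clear] — {shield}
2. standoff@(1, 2) [-x clear] — {shield, standoff}
3. duct@(1, 3) [+y clear] — {duct, shield, standoff}
4. module@(1, 0) [-x clear] — {duct, module, shield, standoff}
5. fan@(0, 0) [-y clear] — {duct, fan, module, shield, standoff}

Valid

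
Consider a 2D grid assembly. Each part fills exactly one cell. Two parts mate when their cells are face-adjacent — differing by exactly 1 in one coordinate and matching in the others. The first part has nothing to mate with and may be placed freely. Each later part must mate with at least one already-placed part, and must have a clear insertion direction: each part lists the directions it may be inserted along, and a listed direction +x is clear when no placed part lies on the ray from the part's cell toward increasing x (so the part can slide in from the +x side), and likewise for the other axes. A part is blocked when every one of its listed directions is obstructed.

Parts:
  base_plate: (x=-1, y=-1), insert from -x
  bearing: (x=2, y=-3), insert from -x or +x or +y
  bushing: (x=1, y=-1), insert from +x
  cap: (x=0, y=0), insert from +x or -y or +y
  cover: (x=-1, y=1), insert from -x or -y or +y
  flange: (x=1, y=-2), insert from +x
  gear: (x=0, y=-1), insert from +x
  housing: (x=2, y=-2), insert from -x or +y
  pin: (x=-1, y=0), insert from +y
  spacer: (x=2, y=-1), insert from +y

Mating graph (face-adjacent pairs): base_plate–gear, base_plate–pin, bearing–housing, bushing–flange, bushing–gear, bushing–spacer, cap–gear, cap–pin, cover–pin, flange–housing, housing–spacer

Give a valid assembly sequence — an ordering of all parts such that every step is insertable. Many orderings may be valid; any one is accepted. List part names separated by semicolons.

pin; base_plate; gear; bushing; flange; housing; bearing; spacer; cap; cover

1. pin@(-1, 0) [+y clear] — {pin}
2. base_plate@(-1, -1) [-x clear] — {base_plate, pin}
3. gear@(0, -1) [+x clear] — {base_plate, gear, pin}
4. bushing@(1, -1) [+x clear] — {base_plate, bushing, gear, pin}
5. flange@(1, -2) [+x clear] — {base_plate, bushing, flange, gear, pin}
6. housing@(2, -2) [+y clear] — {base_plate, bushing, flange, gear, housing, pin}
7. bearing@(2, -3) [-x clear] — {base_plate, bearing, bushing, flange, gear, housing, pin}
8. spacer@(2, -1) [+y clear] — {base_plate, bearing, bushing, flange, gear, housing, pin, spacer}
9. cap@(0, 0) [+x clear] — {base_plate, bearing, bushing, cap, flange, gear, housing, pin, spacer}
10. cover@(-1, 1) [-x clear] — {base_plate, bearing, bushing, cap, cover, flange, gear, housing, pin, spacer}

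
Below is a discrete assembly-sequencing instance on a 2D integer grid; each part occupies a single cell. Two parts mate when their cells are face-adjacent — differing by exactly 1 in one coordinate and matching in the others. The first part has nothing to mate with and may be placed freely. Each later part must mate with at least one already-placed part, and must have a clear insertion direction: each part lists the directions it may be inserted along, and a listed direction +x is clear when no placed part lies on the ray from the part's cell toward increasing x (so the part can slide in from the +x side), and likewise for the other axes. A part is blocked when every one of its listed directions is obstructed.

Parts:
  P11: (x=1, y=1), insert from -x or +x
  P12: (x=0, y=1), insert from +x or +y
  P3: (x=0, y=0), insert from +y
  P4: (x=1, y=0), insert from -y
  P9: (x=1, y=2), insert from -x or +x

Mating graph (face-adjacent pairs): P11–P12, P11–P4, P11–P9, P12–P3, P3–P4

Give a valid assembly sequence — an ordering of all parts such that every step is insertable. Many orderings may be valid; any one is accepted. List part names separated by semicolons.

1. P9@(1, 2) [-x clear] — {P9}
2. P11@(1, 1) [-x clear] — {P11, P9}
3. P4@(1, 0) [-y clear] — {P11, P4, P9}
4. P3@(0, 0) [+y clear] — {P11, P3, P4, P9}
5. P12@(0, 1) [+y clear] — {P11, P12, P3, P4, P9}

P9; P11; P4; P3; P12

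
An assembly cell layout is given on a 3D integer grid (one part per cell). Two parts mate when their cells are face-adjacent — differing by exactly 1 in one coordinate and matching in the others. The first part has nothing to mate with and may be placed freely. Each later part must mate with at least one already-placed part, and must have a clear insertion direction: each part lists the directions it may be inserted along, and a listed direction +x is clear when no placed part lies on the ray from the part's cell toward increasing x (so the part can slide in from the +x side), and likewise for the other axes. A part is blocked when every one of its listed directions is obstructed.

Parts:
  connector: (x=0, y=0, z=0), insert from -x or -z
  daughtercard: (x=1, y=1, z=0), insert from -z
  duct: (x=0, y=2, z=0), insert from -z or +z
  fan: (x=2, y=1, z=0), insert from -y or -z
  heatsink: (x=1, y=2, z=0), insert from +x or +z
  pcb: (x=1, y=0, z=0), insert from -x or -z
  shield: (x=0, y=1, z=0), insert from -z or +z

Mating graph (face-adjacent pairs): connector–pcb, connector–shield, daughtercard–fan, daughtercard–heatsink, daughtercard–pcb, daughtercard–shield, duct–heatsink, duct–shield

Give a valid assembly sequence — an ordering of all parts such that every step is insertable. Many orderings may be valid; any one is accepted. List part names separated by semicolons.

daughtercard; fan; shield; heatsink; duct; pcb; connector

1. daughtercard@(1, 1, 0) [-z clear] — {daughtercard}
2. fan@(2, 1, 0) [-y clear] — {daughtercard, fan}
3. shield@(0, 1, 0) [-z clear] — {daughtercard, fan, shield}
4. heatsink@(1, 2, 0) [+x clear] — {daughtercard, fan, heatsink, shield}
5. duct@(0, 2, 0) [-z clear] — {daughtercard, duct, fan, heatsink, shield}
6. pcb@(1, 0, 0) [-x clear] — {daughtercard, duct, fan, heatsink, pcb, shield}
7. connector@(0, 0, 0) [-x clear] — {connector, daughtercard, duct, fan, heatsink, pcb, shield}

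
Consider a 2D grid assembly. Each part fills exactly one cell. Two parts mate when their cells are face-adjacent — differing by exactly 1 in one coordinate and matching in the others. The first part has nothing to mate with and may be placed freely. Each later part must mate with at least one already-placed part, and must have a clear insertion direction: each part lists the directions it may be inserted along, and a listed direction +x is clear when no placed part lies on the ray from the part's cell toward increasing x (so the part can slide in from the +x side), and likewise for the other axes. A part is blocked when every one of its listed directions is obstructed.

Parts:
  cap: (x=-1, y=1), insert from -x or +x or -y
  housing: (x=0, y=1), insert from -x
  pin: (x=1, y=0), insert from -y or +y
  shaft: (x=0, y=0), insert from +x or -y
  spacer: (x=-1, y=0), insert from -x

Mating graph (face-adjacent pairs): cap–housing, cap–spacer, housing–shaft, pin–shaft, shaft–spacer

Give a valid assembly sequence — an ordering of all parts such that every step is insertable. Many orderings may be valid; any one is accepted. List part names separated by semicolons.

1. housing@(0, 1) [-x clear] — {housing}
2. shaft@(0, 0) [+x clear] — {housing, shaft}
3. spacer@(-1, 0) [-x clear] — {housing, shaft, spacer}
4. cap@(-1, 1) [-x clear] — {cap, housing, shaft, spacer}
5. pin@(1, 0) [-y clear] — {cap, housing, pin, shaft, spacer}

housing; shaft; spacer; cap; pin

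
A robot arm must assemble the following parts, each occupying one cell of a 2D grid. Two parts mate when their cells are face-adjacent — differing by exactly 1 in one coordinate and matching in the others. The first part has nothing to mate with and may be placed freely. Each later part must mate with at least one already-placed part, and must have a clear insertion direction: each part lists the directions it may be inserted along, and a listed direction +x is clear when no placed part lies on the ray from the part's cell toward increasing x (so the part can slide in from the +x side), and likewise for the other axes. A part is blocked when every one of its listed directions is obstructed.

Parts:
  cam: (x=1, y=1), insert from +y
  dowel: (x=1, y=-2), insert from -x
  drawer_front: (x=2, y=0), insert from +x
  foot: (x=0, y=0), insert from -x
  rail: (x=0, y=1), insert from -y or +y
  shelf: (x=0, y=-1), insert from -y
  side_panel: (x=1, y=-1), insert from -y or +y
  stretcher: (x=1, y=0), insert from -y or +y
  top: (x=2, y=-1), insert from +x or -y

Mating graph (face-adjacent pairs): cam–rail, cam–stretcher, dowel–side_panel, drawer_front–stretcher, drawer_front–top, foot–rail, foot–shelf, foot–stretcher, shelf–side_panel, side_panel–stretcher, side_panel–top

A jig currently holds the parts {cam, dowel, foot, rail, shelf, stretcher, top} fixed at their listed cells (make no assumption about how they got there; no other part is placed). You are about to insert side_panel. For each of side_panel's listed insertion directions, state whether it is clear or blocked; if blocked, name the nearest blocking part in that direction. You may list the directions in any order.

+y: blocked by stretcher; -y: blocked by dowel

-y: nearest on ray is dowel@(1, -2) ⇒ blocked
+y: nearest on ray is stretcher@(1, 0) ⇒ blocked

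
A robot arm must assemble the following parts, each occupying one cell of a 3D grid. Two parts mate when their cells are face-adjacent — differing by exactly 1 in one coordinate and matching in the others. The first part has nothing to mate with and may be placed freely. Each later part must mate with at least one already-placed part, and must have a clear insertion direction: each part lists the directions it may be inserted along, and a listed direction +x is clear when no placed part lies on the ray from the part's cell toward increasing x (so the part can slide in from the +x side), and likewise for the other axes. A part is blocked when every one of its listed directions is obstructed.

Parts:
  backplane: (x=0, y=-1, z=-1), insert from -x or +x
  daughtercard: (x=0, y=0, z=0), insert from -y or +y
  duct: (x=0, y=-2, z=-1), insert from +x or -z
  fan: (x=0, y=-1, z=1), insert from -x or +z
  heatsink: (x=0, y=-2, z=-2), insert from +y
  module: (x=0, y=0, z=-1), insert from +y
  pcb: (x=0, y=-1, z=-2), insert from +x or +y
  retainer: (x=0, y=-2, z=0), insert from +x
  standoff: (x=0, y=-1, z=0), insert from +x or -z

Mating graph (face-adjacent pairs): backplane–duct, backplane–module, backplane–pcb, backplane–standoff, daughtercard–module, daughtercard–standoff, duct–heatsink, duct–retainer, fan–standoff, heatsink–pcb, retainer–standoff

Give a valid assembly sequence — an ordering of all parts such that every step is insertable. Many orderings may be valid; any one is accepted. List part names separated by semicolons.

1. backplane@(0, -1, -1) [-x clear] — {backplane}
2. standoff@(0, -1, 0) [+x clear] — {backplane, standoff}
3. duct@(0, -2, -1) [+x clear] — {backplane, duct, standoff}
4. daughtercard@(0, 0, 0) [+y clear] — {backplane, daughtercard, duct, standoff}
5. retainer@(0, -2, 0) [+x clear] — {backplane, daughtercard, duct, retainer, standoff}
6. module@(0, 0, -1) [+y clear] — {backplane, daughtercard, duct, module, retainer, standoff}
7. fan@(0, -1, 1) [-x clear] — {backplane, daughtercard, duct, fan, module, retainer, standoff}
8. heatsink@(0, -2, -2) [+y clear] — {backplane, daughtercard, duct, fan, heatsink, module, retainer, standoff}
9. pcb@(0, -1, -2) [+x clear] — {backplane, daughtercard, duct, fan, heatsink, module, pcb, retainer, standoff}

backplane; standoff; duct; daughtercard; retainer; module; fan; heatsink; pcb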